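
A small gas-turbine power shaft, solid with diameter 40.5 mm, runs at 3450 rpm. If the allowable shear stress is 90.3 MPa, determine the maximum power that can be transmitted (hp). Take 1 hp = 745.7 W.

571 hp

J = πd⁴/32 = π(0.0405)⁴/32 = 2.641×10^-7 m⁴.
T_max = τ_allow·J/r = 9.03×10^7 × 2.641×10^-7 / 0.0203 = 1178 N·m.
ω = 2π·3450/60 = 361.3 rad/s, so P_max = T_max·ω = 4.255×10^5 W.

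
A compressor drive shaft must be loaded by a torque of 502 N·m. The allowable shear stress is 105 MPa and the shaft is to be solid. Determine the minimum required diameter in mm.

For a solid shaft τ_max = 16T/(πd³), so d = (16T/(π τ_allow))^(1/3) = (16·502.0/(π·1.05×10^8))^(1/3) = 0.02898 m.

29.0 mm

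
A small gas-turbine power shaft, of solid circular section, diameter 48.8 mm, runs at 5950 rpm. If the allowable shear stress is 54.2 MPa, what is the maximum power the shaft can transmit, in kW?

771 kW

J = πd⁴/32 = π(0.0488)⁴/32 = 5.568×10^-7 m⁴.
T_max = τ_allow·J/r = 5.42×10^7 × 5.568×10^-7 / 0.0244 = 1237 N·m.
ω = 2π·5950/60 = 623.1 rad/s, so P_max = T_max·ω = 7.706×10^5 W.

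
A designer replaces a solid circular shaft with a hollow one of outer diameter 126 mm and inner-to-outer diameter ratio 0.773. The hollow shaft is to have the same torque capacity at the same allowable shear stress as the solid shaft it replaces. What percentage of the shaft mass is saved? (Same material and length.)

46.0 %

Equal τ_max and T ⇒ the solid shaft needs d_s³ = d_o³(1−k⁴), so d_s = 126·(1−0.773⁴)^(1/3) = 108.8 mm.
Area ratio A_h/A_s = d_o²(1−k²)/d_s² = (1−k²)/(1−k⁴)^(2/3) = 0.5403.
Mass saving = 1 − 0.5403 = 46.0 %.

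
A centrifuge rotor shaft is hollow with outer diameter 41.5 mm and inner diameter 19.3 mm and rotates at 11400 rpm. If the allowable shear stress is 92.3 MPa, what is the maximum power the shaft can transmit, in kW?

1470 kW

J = π(d_o⁴ − d_i⁴)/32 = π(0.0415⁴ − 0.0193⁴)/32 = 2.776×10^-7 m⁴.
T_max = τ_allow·J/r = 9.23×10^7 × 2.776×10^-7 / 0.0208 = 1235 N·m.
ω = 2π·11400/60 = 1194 rad/s, so P_max = T_max·ω = 1.474×10^6 W.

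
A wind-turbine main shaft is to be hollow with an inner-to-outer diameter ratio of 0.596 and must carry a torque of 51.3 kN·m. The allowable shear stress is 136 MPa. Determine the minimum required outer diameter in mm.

130 mm

For a hollow shaft with d_i/d_o = 0.596: τ_max = 16T/(π d_o³ (1−k⁴)), so d_o = [16T/(π τ_allow (1−k⁴))]^(1/3) = [16·51300/(π·1.36×10^8·0.8738)]^(1/3) = 0.1300 m.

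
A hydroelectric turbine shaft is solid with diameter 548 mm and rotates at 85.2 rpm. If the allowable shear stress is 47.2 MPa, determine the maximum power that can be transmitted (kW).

13600 kW

J = πd⁴/32 = π(0.548)⁴/32 = 8.854×10^-3 m⁴.
T_max = τ_allow·J/r = 4.72×10^7 × 8.854×10^-3 / 0.274 = 1.525e6 N·m.
ω = 2π·85.2/60 = 8.922 rad/s, so P_max = T_max·ω = 1.361×10^7 W.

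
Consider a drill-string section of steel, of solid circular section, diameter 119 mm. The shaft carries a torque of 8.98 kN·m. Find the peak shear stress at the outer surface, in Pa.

J = πd⁴/32 = π(0.119)⁴/32 = 1.969×10^-5 m⁴.
τ_max = T·r/J = 8980 × 0.0595 / 1.969×10^-5 = 2.714×10^7 Pa.

2.71e7 Pa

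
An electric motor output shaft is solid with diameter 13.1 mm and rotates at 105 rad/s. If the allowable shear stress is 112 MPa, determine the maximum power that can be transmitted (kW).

5.19 kW

J = πd⁴/32 = π(0.0131)⁴/32 = 2.891×10^-9 m⁴.
T_max = τ_allow·J/r = 1.12×10^8 × 2.891×10^-9 / 0.00655 = 49.44 N·m.
ω = 105 rad/s, so P_max = T_max·ω = 5191 W.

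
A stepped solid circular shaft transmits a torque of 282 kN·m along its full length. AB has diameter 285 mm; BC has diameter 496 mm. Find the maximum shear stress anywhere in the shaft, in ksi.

9.00 ksi

Under the same torque, τ_max = 16T/(πd³) is largest where d is smallest — segment AB (d = 285 mm).
τ_max = 16·282000/(π·(0.285)³) = 6.204×10^7 Pa.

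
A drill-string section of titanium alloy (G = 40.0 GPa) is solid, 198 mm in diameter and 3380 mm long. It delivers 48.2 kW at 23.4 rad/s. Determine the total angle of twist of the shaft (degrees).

ω = 23.4 rad/s, so T = P/ω = 48.2×10³ / 23.40 = 2060 N·m.
J = πd⁴/32 = π(0.198)⁴/32 = 1.509×10^-4 m⁴.
θ = T·L/(G·J) = 2060 × 3.38 / (40.0×10⁹ × 1.509×10^-4) = 1.154×10^-3 rad.

0.0661°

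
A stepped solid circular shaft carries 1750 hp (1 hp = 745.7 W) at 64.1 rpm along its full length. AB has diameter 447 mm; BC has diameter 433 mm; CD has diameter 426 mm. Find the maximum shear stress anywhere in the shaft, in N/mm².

12.8 N/mm²

ω = 2π·64.1/60 = 6.713 rad/s, so T = P/ω = 1750×745.7 / 6.713 = 194400 N·m.
Under the same torque, τ_max = 16T/(πd³) is largest where d is smallest — segment CD (d = 426 mm).
τ_max = 16·194400/(π·(0.426)³) = 1.281×10^7 Pa.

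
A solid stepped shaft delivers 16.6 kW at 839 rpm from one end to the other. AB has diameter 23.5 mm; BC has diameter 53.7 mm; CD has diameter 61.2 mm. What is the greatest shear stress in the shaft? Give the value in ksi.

ω = 2π·839/60 = 87.86 rad/s, so T = P/ω = 16.6×10³ / 87.86 = 188.9 N·m.
Under the same torque, τ_max = 16T/(πd³) is largest where d is smallest — segment AB (d = 23.5 mm).
τ_max = 16·188.9/(π·(0.0235)³) = 7.415×10^7 Pa.

10.8 ksi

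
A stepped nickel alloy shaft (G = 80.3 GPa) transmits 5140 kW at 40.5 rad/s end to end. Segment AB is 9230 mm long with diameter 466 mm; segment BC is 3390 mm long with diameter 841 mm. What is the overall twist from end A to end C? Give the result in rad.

ω = 40.5 rad/s, so T = P/ω = 5140×10³ / 40.50 = 126900 N·m.
J_AB = π(0.466)⁴/32 = 4.63×10^-3 m⁴; J_BC = π(0.841)⁴/32 = 0.0491 m⁴.
θ = (T/G)·Σ L_i/J_i = (126900/80.3×10⁹)·(9.23/4.63×10^-3 + 3.39/0.0491) = 3.260×10^-3 rad.

0.00326 rad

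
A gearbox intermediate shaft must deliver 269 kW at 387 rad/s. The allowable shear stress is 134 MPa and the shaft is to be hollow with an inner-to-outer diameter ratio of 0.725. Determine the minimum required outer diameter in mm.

33.2 mm

ω = 387 rad/s, so T = P/ω = 269×10³ / 387.0 = 695.1 N·m.
For a hollow shaft with d_i/d_o = 0.725: τ_max = 16T/(π d_o³ (1−k⁴)), so d_o = [16T/(π τ_allow (1−k⁴))]^(1/3) = [16·695.1/(π·1.34×10^8·0.7237)]^(1/3) = 0.03317 m.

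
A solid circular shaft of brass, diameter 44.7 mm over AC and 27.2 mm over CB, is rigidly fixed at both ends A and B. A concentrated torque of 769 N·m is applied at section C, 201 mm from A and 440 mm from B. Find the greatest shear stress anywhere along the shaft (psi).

5990 psi

Compatibility: T_A·a/J_AC = T_B·b/J_CB with T_A + T_B = T₀.
J_AC = 3.92×10^-7 m⁴, J_CB = 5.37×10^-8 m⁴, so T_A = T₀·(J_AC/a)/((J_AC/a)+(J_CB/b)) = 723.7 N·m, T_B = 45.32 N·m.
τ in each portion: τ_AC = 4.13×10^7 Pa, τ_CB = 1.15×10^7 Pa; maximum is in AC.
τ_max = T_AC·r/J = 723.7·0.0224/3.92×10^-7 = 4.127×10^7 Pa.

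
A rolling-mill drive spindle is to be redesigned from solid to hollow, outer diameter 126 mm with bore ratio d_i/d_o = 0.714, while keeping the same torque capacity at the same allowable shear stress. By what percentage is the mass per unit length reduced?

Equal τ_max and T ⇒ the solid shaft needs d_s³ = d_o³(1−k⁴), so d_s = 126·(1−0.714⁴)^(1/3) = 114.0 mm.
Area ratio A_h/A_s = d_o²(1−k²)/d_s² = (1−k²)/(1−k⁴)^(2/3) = 0.5991.
Mass saving = 1 − 0.5991 = 40.1 %.

40.1 %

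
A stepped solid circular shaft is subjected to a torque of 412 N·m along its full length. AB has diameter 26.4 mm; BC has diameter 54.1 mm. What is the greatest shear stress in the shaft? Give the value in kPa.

114000 kPa

Under the same torque, τ_max = 16T/(πd³) is largest where d is smallest — segment AB (d = 26.4 mm).
τ_max = 16·412.0/(π·(0.0264)³) = 1.140×10^8 Pa.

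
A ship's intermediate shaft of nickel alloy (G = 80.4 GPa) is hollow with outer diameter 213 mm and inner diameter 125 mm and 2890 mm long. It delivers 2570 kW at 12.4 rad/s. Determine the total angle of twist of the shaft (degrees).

ω = 12.4 rad/s, so T = P/ω = 2570×10³ / 12.40 = 207300 N·m.
J = π(d_o⁴ − d_i⁴)/32 = π(0.213⁴ − 0.125⁴)/32 = 1.781×10^-4 m⁴.
θ = T·L/(G·J) = 207300 × 2.89 / (80.4×10⁹ × 1.781×10^-4) = 0.04183 rad.

2.40°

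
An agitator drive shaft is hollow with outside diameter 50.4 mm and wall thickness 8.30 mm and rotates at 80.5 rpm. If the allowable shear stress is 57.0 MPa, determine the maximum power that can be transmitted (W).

J = π(d_o⁴ − d_i⁴)/32 = π(0.0504⁴ − 0.0338⁴)/32 = 5.053×10^-7 m⁴.
T_max = τ_allow·J/r = 5.70×10^7 × 5.053×10^-7 / 0.0252 = 1143 N·m.
ω = 2π·80.5/60 = 8.430 rad/s, so P_max = T_max·ω = 9635 W.

9640 W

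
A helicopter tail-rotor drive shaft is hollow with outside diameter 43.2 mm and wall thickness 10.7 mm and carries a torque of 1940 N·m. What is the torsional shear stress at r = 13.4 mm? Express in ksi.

11.8 ksi

J = π(d_o⁴ − d_i⁴)/32 = π(0.0432⁴ − 0.0218⁴)/32 = 3.198×10^-7 m⁴.
Shear stress varies linearly with radius: τ = T·r/J = 1940 × 0.0134 / 3.198×10^-7 = 8.130×10^7 Pa.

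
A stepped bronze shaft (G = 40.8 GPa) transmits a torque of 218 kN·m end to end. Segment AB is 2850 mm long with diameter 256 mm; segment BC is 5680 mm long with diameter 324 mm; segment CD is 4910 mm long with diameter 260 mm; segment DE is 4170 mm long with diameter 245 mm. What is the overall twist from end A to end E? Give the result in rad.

J_AB = π(0.256)⁴/32 = 4.22×10^-4 m⁴; J_BC = π(0.324)⁴/32 = 1.08×10^-3 m⁴; J_CD = π(0.260)⁴/32 = 4.49×10^-4 m⁴; J_DE = π(0.245)⁴/32 = 3.54×10^-4 m⁴.
θ = (T/G)·Σ L_i/J_i = (218000/40.8×10⁹)·(2.85/4.22×10^-4 + 5.68/1.08×10^-3 + 4.91/4.49×10^-4 + 4.17/3.54×10^-4) = 0.1856 rad.

0.186 rad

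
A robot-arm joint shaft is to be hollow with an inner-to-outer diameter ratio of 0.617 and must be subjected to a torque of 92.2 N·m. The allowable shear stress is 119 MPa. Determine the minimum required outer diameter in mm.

For a hollow shaft with d_i/d_o = 0.617: τ_max = 16T/(π d_o³ (1−k⁴)), so d_o = [16T/(π τ_allow (1−k⁴))]^(1/3) = [16·92.20/(π·1.19×10^8·0.8551)]^(1/3) = 0.01665 m.

16.6 mm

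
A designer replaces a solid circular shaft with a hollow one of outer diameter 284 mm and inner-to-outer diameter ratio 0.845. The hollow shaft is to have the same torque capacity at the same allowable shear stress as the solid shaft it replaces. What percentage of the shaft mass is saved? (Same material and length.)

54.0 %

Equal τ_max and T ⇒ the solid shaft needs d_s³ = d_o³(1−k⁴), so d_s = 284·(1−0.845⁴)^(1/3) = 223.9 mm.
Area ratio A_h/A_s = d_o²(1−k²)/d_s² = (1−k²)/(1−k⁴)^(2/3) = 0.4600.
Mass saving = 1 − 0.4600 = 54.0 %.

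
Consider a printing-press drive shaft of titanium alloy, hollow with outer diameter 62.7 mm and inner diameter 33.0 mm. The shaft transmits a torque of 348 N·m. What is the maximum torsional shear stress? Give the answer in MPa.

7.79 MPa

J = π(d_o⁴ − d_i⁴)/32 = π(0.0627⁴ − 0.0330⁴)/32 = 1.401×10^-6 m⁴.
τ_max = T·r/J = 348.0 × 0.0314 / 1.401×10^-6 = 7.788×10^6 Pa.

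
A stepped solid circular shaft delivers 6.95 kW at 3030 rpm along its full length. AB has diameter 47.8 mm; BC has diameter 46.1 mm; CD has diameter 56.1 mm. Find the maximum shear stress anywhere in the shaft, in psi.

165 psi

ω = 2π·3030/60 = 317.3 rad/s, so T = P/ω = 6.95×10³ / 317.3 = 21.90 N·m.
Under the same torque, τ_max = 16T/(πd³) is largest where d is smallest — segment BC (d = 46.1 mm).
τ_max = 16·21.90/(π·(0.0461)³) = 1.139×10^6 Pa.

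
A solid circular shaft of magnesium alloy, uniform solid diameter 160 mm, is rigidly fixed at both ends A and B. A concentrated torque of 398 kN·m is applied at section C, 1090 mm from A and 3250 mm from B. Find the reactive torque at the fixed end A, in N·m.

With uniform GJ and both ends fixed, compatibility θ_AC = θ_CB gives T_A·a = T_B·b, together with T_A + T_B = T₀.
T_A = T₀·b/(a+b) = 398000·3250/4340 = 298000 N·m; T_B = 99960 N·m.

298000 N·m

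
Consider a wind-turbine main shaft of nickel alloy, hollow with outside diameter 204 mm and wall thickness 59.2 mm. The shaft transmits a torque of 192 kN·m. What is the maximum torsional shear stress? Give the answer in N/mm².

J = π(d_o⁴ − d_i⁴)/32 = π(0.204⁴ − 0.0856⁴)/32 = 1.648×10^-4 m⁴.
τ_max = T·r/J = 192000 × 0.102 / 1.648×10^-4 = 1.189×10^8 Pa.

119 N/mm²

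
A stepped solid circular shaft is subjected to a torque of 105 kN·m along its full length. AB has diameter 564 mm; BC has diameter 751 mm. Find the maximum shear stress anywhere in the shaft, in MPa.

2.98 MPa

Under the same torque, τ_max = 16T/(πd³) is largest where d is smallest — segment AB (d = 564 mm).
τ_max = 16·105000/(π·(0.564)³) = 2.981×10^6 Pa.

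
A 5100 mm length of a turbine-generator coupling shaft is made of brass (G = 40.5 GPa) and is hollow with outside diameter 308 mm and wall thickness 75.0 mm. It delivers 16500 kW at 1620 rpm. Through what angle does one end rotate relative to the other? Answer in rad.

ω = 2π·1620/60 = 169.6 rad/s, so T = P/ω = 16500×10³ / 169.6 = 97260 N·m.
J = π(d_o⁴ − d_i⁴)/32 = π(0.308⁴ − 0.158⁴)/32 = 8.223×10^-4 m⁴.
θ = T·L/(G·J) = 97260 × 5.10 / (40.5×10⁹ × 8.223×10^-4) = 0.01489 rad.

0.0149 rad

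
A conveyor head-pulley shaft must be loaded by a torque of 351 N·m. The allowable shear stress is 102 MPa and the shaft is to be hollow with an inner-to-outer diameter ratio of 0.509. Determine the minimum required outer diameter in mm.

26.6 mm

For a hollow shaft with d_i/d_o = 0.509: τ_max = 16T/(π d_o³ (1−k⁴)), so d_o = [16T/(π τ_allow (1−k⁴))]^(1/3) = [16·351.0/(π·1.02×10^8·0.9329)]^(1/3) = 0.02658 m.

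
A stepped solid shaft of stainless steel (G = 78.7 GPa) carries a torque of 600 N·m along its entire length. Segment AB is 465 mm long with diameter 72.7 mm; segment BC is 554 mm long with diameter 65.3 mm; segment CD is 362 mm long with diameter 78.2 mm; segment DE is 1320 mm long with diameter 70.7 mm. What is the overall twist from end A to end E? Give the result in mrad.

8.51 mrad

J_AB = π(0.0727)⁴/32 = 2.74×10^-6 m⁴; J_BC = π(0.0653)⁴/32 = 1.79×10^-6 m⁴; J_CD = π(0.0782)⁴/32 = 3.67×10^-6 m⁴; J_DE = π(0.0707)⁴/32 = 2.45×10^-6 m⁴.
θ = (T/G)·Σ L_i/J_i = (600.0/78.7×10⁹)·(0.465/2.74×10^-6 + 0.554/1.79×10^-6 + 0.362/3.67×10^-6 + 1.32/2.45×10^-6) = 8.513×10^-3 rad.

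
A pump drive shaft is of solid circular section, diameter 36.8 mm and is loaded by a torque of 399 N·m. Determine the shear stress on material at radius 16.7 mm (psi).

J = πd⁴/32 = π(0.0368)⁴/32 = 1.800×10^-7 m⁴.
Shear stress varies linearly with radius: τ = T·r/J = 399.0 × 0.0167 / 1.800×10^-7 = 3.701×10^7 Pa.

5370 psi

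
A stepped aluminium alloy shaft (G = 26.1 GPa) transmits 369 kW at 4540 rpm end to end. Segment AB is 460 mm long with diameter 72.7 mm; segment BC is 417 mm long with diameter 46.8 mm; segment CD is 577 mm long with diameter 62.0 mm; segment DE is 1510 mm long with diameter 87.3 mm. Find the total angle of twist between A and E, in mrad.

51.0 mrad

ω = 2π·4540/60 = 475.4 rad/s, so T = P/ω = 369×10³ / 475.4 = 776.1 N·m.
J_AB = π(0.0727)⁴/32 = 2.74×10^-6 m⁴; J_BC = π(0.0468)⁴/32 = 4.71×10^-7 m⁴; J_CD = π(0.0620)⁴/32 = 1.45×10^-6 m⁴; J_DE = π(0.0873)⁴/32 = 5.70×10^-6 m⁴.
θ = (T/G)·Σ L_i/J_i = (776.1/26.1×10⁹)·(0.460/2.74×10^-6 + 0.417/4.71×10^-7 + 0.577/1.45×10^-6 + 1.51/5.70×10^-6) = 0.05102 rad.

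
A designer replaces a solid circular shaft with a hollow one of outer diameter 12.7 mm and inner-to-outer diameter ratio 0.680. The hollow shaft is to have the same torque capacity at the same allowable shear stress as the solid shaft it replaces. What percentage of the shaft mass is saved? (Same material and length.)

Equal τ_max and T ⇒ the solid shaft needs d_s³ = d_o³(1−k⁴), so d_s = 12.7·(1−0.680⁴)^(1/3) = 11.72 mm.
Area ratio A_h/A_s = d_o²(1−k²)/d_s² = (1−k²)/(1−k⁴)^(2/3) = 0.6311.
Mass saving = 1 − 0.6311 = 36.9 %.

36.9 %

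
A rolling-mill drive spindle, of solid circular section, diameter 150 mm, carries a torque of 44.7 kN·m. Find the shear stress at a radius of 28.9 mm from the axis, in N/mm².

J = πd⁴/32 = π(0.150)⁴/32 = 4.970×10^-5 m⁴.
Shear stress varies linearly with radius: τ = T·r/J = 44700 × 0.0289 / 4.970×10^-5 = 2.599×10^7 Pa.

26.0 N/mm²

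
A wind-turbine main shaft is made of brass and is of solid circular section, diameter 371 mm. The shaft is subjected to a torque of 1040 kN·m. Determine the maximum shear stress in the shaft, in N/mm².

J = πd⁴/32 = π(0.371)⁴/32 = 1.860×10^-3 m⁴.
τ_max = T·r/J = 1.040e6 × 0.185 / 1.860×10^-3 = 1.037×10^8 Pa.

104 N/mm²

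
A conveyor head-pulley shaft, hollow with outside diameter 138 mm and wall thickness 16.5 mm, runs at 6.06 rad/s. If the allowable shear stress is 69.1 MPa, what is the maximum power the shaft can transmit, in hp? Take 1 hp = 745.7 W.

193 hp

J = π(d_o⁴ − d_i⁴)/32 = π(0.138⁴ − 0.105⁴)/32 = 2.367×10^-5 m⁴.
T_max = τ_allow·J/r = 6.91×10^7 × 2.367×10^-5 / 0.0690 = 23710 N·m.
ω = 6.06 rad/s, so P_max = T_max·ω = 1.437×10^5 W.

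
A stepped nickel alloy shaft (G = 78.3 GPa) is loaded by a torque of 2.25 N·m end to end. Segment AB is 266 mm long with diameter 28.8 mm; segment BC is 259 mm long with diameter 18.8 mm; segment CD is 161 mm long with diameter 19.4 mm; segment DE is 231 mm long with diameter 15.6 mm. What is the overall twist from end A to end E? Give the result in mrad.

2.19 mrad

J_AB = π(0.0288)⁴/32 = 6.75×10^-8 m⁴; J_BC = π(0.0188)⁴/32 = 1.23×10^-8 m⁴; J_CD = π(0.0194)⁴/32 = 1.39×10^-8 m⁴; J_DE = π(0.0156)⁴/32 = 5.81×10^-9 m⁴.
θ = (T/G)·Σ L_i/J_i = (2.250/78.3×10⁹)·(0.266/6.75×10^-8 + 0.259/1.23×10^-8 + 0.161/1.39×10^-8 + 0.231/5.81×10^-9) = 2.194×10^-3 rad.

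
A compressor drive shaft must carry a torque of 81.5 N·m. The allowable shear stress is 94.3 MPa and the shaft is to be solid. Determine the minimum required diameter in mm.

16.4 mm

For a solid shaft τ_max = 16T/(πd³), so d = (16T/(π τ_allow))^(1/3) = (16·81.50/(π·9.43×10^7))^(1/3) = 0.01639 m.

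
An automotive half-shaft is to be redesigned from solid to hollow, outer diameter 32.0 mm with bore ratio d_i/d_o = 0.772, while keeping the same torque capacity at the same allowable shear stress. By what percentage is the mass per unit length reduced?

45.9 %

Equal τ_max and T ⇒ the solid shaft needs d_s³ = d_o³(1−k⁴), so d_s = 32.0·(1−0.772⁴)^(1/3) = 27.65 mm.
Area ratio A_h/A_s = d_o²(1−k²)/d_s² = (1−k²)/(1−k⁴)^(2/3) = 0.5413.
Mass saving = 1 − 0.5413 = 45.9 %.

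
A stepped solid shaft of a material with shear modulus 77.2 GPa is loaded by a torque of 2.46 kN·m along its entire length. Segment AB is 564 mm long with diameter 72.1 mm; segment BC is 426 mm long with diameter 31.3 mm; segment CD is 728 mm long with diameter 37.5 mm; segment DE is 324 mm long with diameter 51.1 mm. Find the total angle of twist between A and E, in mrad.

J_AB = π(0.0721)⁴/32 = 2.65×10^-6 m⁴; J_BC = π(0.0313)⁴/32 = 9.42×10^-8 m⁴; J_CD = π(0.0375)⁴/32 = 1.94×10^-7 m⁴; J_DE = π(0.0511)⁴/32 = 6.69×10^-7 m⁴.
θ = (T/G)·Σ L_i/J_i = (2460/77.2×10⁹)·(0.564/2.65×10^-6 + 0.426/9.42×10^-8 + 0.728/1.94×10^-7 + 0.324/6.69×10^-7) = 0.2857 rad.

286 mrad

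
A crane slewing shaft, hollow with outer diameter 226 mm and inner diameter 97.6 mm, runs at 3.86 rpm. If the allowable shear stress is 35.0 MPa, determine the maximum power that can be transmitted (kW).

J = π(d_o⁴ − d_i⁴)/32 = π(0.226⁴ − 0.0976⁴)/32 = 2.472×10^-4 m⁴.
T_max = τ_allow·J/r = 3.50×10^7 × 2.472×10^-4 / 0.113 = 76570 N·m.
ω = 2π·3.86/60 = 0.4042 rad/s, so P_max = T_max·ω = 3.095×10^4 W.

31.0 kW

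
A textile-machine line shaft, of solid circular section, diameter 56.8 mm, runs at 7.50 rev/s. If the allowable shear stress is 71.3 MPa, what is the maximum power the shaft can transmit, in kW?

J = πd⁴/32 = π(0.0568)⁴/32 = 1.022×10^-6 m⁴.
T_max = τ_allow·J/r = 7.13×10^7 × 1.022×10^-6 / 0.0284 = 2565 N·m.
ω = 2π·7.50 = 47.12 rad/s, so P_max = T_max·ω = 1.209×10^5 W.

121 kW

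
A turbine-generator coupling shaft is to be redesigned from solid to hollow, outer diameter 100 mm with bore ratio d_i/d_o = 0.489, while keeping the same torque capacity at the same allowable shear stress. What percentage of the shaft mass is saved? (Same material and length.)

20.9 %

Equal τ_max and T ⇒ the solid shaft needs d_s³ = d_o³(1−k⁴), so d_s = 100·(1−0.489⁴)^(1/3) = 98.06 mm.
Area ratio A_h/A_s = d_o²(1−k²)/d_s² = (1−k²)/(1−k⁴)^(2/3) = 0.7913.
Mass saving = 1 − 0.7913 = 20.9 %.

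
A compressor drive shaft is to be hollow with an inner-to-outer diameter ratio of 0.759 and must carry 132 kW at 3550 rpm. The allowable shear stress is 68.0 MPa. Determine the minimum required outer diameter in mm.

34.1 mm

ω = 2π·3550/60 = 371.8 rad/s, so T = P/ω = 132×10³ / 371.8 = 355.1 N·m.
For a hollow shaft with d_i/d_o = 0.759: τ_max = 16T/(π d_o³ (1−k⁴)), so d_o = [16T/(π τ_allow (1−k⁴))]^(1/3) = [16·355.1/(π·6.80×10^7·0.6681)]^(1/3) = 0.03414 m.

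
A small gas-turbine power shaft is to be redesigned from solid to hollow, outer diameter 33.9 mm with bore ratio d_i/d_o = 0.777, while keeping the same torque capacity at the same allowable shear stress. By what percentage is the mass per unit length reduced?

Equal τ_max and T ⇒ the solid shaft needs d_s³ = d_o³(1−k⁴), so d_s = 33.9·(1−0.777⁴)^(1/3) = 29.15 mm.
Area ratio A_h/A_s = d_o²(1−k²)/d_s² = (1−k²)/(1−k⁴)^(2/3) = 0.5361.
Mass saving = 1 − 0.5361 = 46.4 %.

46.4 %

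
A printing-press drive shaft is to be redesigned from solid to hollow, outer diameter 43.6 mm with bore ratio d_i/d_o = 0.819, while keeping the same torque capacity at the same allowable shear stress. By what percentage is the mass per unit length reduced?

51.0 %

Equal τ_max and T ⇒ the solid shaft needs d_s³ = d_o³(1−k⁴), so d_s = 43.6·(1−0.819⁴)^(1/3) = 35.72 mm.
Area ratio A_h/A_s = d_o²(1−k²)/d_s² = (1−k²)/(1−k⁴)^(2/3) = 0.4904.
Mass saving = 1 − 0.4904 = 51.0 %.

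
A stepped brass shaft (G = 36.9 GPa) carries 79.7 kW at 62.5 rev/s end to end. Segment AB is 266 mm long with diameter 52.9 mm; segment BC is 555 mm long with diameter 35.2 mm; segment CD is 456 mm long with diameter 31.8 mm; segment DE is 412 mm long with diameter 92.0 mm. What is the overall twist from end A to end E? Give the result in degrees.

2.72°

ω = 2π·62.5 = 392.7 rad/s, so T = P/ω = 79.7×10³ / 392.7 = 203.0 N·m.
J_AB = π(0.0529)⁴/32 = 7.69×10^-7 m⁴; J_BC = π(0.0352)⁴/32 = 1.51×10^-7 m⁴; J_CD = π(0.0318)⁴/32 = 1.00×10^-7 m⁴; J_DE = π(0.0920)⁴/32 = 7.03×10^-6 m⁴.
θ = (T/G)·Σ L_i/J_i = (203.0/36.9×10⁹)·(0.266/7.69×10^-7 + 0.555/1.51×10^-7 + 0.456/1.00×10^-7 + 0.412/7.03×10^-6) = 0.04746 rad.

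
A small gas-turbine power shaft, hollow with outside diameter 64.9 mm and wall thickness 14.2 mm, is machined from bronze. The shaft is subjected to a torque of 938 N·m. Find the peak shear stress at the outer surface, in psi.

J = π(d_o⁴ − d_i⁴)/32 = π(0.0649⁴ − 0.0365⁴)/32 = 1.567×10^-6 m⁴.
τ_max = T·r/J = 938.0 × 0.0324 / 1.567×10^-6 = 1.942×10^7 Pa.

2820 psi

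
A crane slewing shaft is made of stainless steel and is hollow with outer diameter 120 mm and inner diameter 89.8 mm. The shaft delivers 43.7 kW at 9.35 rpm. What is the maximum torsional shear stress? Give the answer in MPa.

192 MPa

ω = 2π·9.35/60 = 0.9791 rad/s, so T = P/ω = 43.7×10³ / 0.9791 = 44630 N·m.
J = π(d_o⁴ − d_i⁴)/32 = π(0.120⁴ − 0.0898⁴)/32 = 1.397×10^-5 m⁴.
τ_max = T·r/J = 44630 × 0.0600 / 1.397×10^-5 = 1.916×10^8 Pa.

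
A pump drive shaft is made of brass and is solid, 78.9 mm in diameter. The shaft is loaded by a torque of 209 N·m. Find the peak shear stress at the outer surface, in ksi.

0.314 ksi

J = πd⁴/32 = π(0.0789)⁴/32 = 3.805×10^-6 m⁴.
τ_max = T·r/J = 209.0 × 0.0395 / 3.805×10^-6 = 2.167×10^6 Pa.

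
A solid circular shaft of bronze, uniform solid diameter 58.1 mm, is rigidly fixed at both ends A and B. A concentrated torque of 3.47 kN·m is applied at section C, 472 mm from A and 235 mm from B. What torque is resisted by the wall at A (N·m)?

1150 N·m

With uniform GJ and both ends fixed, compatibility θ_AC = θ_CB gives T_A·a = T_B·b, together with T_A + T_B = T₀.
T_A = T₀·b/(a+b) = 3470·235/707.0 = 1153 N·m; T_B = 2317 N·m.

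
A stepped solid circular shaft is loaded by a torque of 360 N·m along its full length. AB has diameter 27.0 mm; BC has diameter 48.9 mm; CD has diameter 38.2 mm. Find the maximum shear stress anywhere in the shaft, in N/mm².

93.1 N/mm²

Under the same torque, τ_max = 16T/(πd³) is largest where d is smallest — segment AB (d = 27.0 mm).
τ_max = 16·360.0/(π·(0.0270)³) = 9.315×10^7 Pa.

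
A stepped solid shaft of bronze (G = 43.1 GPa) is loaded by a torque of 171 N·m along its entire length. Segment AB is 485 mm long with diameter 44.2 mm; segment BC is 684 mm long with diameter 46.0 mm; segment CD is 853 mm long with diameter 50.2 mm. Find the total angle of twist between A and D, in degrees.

0.959°

J_AB = π(0.0442)⁴/32 = 3.75×10^-7 m⁴; J_BC = π(0.0460)⁴/32 = 4.40×10^-7 m⁴; J_CD = π(0.0502)⁴/32 = 6.23×10^-7 m⁴.
θ = (T/G)·Σ L_i/J_i = (171.0/43.1×10⁹)·(0.485/3.75×10^-7 + 0.684/4.40×10^-7 + 0.853/6.23×10^-7) = 0.01674 rad.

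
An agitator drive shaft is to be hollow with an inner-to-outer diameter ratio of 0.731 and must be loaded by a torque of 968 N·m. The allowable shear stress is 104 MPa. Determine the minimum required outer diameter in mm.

40.5 mm

For a hollow shaft with d_i/d_o = 0.731: τ_max = 16T/(π d_o³ (1−k⁴)), so d_o = [16T/(π τ_allow (1−k⁴))]^(1/3) = [16·968.0/(π·1.04×10^8·0.7145)]^(1/3) = 0.04048 m.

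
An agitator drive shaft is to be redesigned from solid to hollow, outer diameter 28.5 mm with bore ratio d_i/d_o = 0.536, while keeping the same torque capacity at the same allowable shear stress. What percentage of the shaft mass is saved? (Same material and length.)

Equal τ_max and T ⇒ the solid shaft needs d_s³ = d_o³(1−k⁴), so d_s = 28.5·(1−0.536⁴)^(1/3) = 27.69 mm.
Area ratio A_h/A_s = d_o²(1−k²)/d_s² = (1−k²)/(1−k⁴)^(2/3) = 0.7548.
Mass saving = 1 − 0.7548 = 24.5 %.

24.5 %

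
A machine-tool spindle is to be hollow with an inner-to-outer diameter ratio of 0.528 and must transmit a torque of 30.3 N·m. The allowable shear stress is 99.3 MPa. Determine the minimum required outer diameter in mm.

For a hollow shaft with d_i/d_o = 0.528: τ_max = 16T/(π d_o³ (1−k⁴)), so d_o = [16T/(π τ_allow (1−k⁴))]^(1/3) = [16·30.30/(π·9.93×10^7·0.9223)]^(1/3) = 0.01190 m.

11.9 mm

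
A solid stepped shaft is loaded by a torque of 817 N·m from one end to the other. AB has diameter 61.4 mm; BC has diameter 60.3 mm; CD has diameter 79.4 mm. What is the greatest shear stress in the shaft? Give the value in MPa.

19.0 MPa

Under the same torque, τ_max = 16T/(πd³) is largest where d is smallest — segment BC (d = 60.3 mm).
τ_max = 16·817.0/(π·(0.0603)³) = 1.898×10^7 Pa.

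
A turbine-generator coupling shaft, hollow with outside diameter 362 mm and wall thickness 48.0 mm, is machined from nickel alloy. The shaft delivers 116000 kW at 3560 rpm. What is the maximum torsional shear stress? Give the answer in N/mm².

47.2 N/mm²

ω = 2π·3560/60 = 372.8 rad/s, so T = P/ω = 116000×10³ / 372.8 = 311200 N·m.
J = π(d_o⁴ − d_i⁴)/32 = π(0.362⁴ − 0.266⁴)/32 = 1.194×10^-3 m⁴.
τ_max = T·r/J = 311200 × 0.181 / 1.194×10^-3 = 4.715×10^7 Pa.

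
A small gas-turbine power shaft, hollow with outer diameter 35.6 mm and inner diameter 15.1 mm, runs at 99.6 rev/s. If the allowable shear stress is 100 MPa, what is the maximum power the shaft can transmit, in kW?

J = π(d_o⁴ − d_i⁴)/32 = π(0.0356⁴ − 0.0151⁴)/32 = 1.526×10^-7 m⁴.
T_max = τ_allow·J/r = 1.00×10^8 × 1.526×10^-7 / 0.0178 = 857.2 N·m.
ω = 2π·99.6 = 625.8 rad/s, so P_max = T_max·ω = 5.365×10^5 W.

536 kW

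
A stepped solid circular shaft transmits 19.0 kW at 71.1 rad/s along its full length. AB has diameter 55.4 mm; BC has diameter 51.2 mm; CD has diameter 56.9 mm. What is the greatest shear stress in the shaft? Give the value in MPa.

10.1 MPa

ω = 71.1 rad/s, so T = P/ω = 19.0×10³ / 71.10 = 267.2 N·m.
Under the same torque, τ_max = 16T/(πd³) is largest where d is smallest — segment BC (d = 51.2 mm).
τ_max = 16·267.2/(π·(0.0512)³) = 1.014×10^7 Pa.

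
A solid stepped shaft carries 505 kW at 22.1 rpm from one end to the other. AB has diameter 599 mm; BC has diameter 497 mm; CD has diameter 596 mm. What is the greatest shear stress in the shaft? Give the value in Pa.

9.05e6 Pa

ω = 2π·22.1/60 = 2.314 rad/s, so T = P/ω = 505×10³ / 2.314 = 218200 N·m.
Under the same torque, τ_max = 16T/(πd³) is largest where d is smallest — segment BC (d = 497 mm).
τ_max = 16·218200/(π·(0.497)³) = 9.053×10^6 Pa.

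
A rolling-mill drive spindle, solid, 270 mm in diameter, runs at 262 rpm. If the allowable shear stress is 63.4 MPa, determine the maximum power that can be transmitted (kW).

6720 kW

J = πd⁴/32 = π(0.270)⁴/32 = 5.217×10^-4 m⁴.
T_max = τ_allow·J/r = 6.34×10^7 × 5.217×10^-4 / 0.135 = 245000 N·m.
ω = 2π·262/60 = 27.44 rad/s, so P_max = T_max·ω = 6.723×10^6 W.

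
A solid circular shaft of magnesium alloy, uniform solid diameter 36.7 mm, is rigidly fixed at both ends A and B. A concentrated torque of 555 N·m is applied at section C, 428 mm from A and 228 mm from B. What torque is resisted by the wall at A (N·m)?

With uniform GJ and both ends fixed, compatibility θ_AC = θ_CB gives T_A·a = T_B·b, together with T_A + T_B = T₀.
T_A = T₀·b/(a+b) = 555.0·228/656.0 = 192.9 N·m; T_B = 362.1 N·m.

193 N·m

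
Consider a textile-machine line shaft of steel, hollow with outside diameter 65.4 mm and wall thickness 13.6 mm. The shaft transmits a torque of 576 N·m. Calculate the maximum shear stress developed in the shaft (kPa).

J = π(d_o⁴ − d_i⁴)/32 = π(0.0654⁴ − 0.0382⁴)/32 = 1.587×10^-6 m⁴.
τ_max = T·r/J = 576.0 × 0.0327 / 1.587×10^-6 = 1.187×10^7 Pa.

11900 kPa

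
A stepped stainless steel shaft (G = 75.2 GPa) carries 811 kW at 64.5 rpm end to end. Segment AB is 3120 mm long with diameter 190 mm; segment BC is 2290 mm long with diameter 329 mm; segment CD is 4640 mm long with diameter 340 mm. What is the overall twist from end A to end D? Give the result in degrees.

2.74°

ω = 2π·64.5/60 = 6.754 rad/s, so T = P/ω = 811×10³ / 6.754 = 120100 N·m.
J_AB = π(0.190)⁴/32 = 1.28×10^-4 m⁴; J_BC = π(0.329)⁴/32 = 1.15×10^-3 m⁴; J_CD = π(0.340)⁴/32 = 1.31×10^-3 m⁴.
θ = (T/G)·Σ L_i/J_i = (120100/75.2×10⁹)·(3.12/1.28×10^-4 + 2.29/1.15×10^-3 + 4.64/1.31×10^-3) = 0.04776 rad.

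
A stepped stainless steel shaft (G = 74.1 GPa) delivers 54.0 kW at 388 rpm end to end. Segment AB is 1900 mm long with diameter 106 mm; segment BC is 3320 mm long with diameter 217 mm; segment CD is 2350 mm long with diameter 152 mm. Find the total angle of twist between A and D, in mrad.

3.83 mrad

ω = 2π·388/60 = 40.63 rad/s, so T = P/ω = 54.0×10³ / 40.63 = 1329 N·m.
J_AB = π(0.106)⁴/32 = 1.24×10^-5 m⁴; J_BC = π(0.217)⁴/32 = 2.18×10^-4 m⁴; J_CD = π(0.152)⁴/32 = 5.24×10^-5 m⁴.
θ = (T/G)·Σ L_i/J_i = (1329/74.1×10⁹)·(1.90/1.24×10^-5 + 3.32/2.18×10^-4 + 2.35/5.24×10^-5) = 3.827×10^-3 rad.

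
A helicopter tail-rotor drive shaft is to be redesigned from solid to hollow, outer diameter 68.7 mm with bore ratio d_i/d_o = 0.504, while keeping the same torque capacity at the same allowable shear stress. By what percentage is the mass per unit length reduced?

Equal τ_max and T ⇒ the solid shaft needs d_s³ = d_o³(1−k⁴), so d_s = 68.7·(1−0.504⁴)^(1/3) = 67.19 mm.
Area ratio A_h/A_s = d_o²(1−k²)/d_s² = (1−k²)/(1−k⁴)^(2/3) = 0.7799.
Mass saving = 1 − 0.7799 = 22.0 %.

22.0 %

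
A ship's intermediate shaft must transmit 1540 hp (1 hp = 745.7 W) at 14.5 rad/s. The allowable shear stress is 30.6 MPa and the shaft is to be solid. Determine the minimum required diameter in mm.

ω = 14.5 rad/s, so T = P/ω = 1540×745.7 / 14.50 = 79200 N·m.
For a solid shaft τ_max = 16T/(πd³), so d = (16T/(π τ_allow))^(1/3) = (16·79200/(π·3.06×10^7))^(1/3) = 0.2362 m.

236 mm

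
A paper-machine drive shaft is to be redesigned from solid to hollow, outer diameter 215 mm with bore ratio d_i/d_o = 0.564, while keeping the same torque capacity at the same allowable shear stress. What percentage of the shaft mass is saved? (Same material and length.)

26.8 %

Equal τ_max and T ⇒ the solid shaft needs d_s³ = d_o³(1−k⁴), so d_s = 215·(1−0.564⁴)^(1/3) = 207.5 mm.
Area ratio A_h/A_s = d_o²(1−k²)/d_s² = (1−k²)/(1−k⁴)^(2/3) = 0.7322.
Mass saving = 1 − 0.7322 = 26.8 %.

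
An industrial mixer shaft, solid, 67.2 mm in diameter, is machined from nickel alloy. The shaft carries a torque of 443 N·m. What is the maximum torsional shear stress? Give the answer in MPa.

J = πd⁴/32 = π(0.0672)⁴/32 = 2.002×10^-6 m⁴.
τ_max = T·r/J = 443.0 × 0.0336 / 2.002×10^-6 = 7.435×10^6 Pa.

7.43 MPa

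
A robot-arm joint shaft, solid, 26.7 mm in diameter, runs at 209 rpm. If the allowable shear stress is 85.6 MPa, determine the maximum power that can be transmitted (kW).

J = πd⁴/32 = π(0.0267)⁴/32 = 4.989×10^-8 m⁴.
T_max = τ_allow·J/r = 8.56×10^7 × 4.989×10^-8 / 0.0133 = 319.9 N·m.
ω = 2π·209/60 = 21.89 rad/s, so P_max = T_max·ω = 7002 W.

7.00 kW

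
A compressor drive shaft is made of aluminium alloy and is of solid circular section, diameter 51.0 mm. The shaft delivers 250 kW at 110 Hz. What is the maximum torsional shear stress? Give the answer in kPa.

13900 kPa

ω = 2π·110 = 691.2 rad/s, so T = P/ω = 250×10³ / 691.2 = 361.7 N·m.
J = πd⁴/32 = π(0.0510)⁴/32 = 6.642×10^-7 m⁴.
τ_max = T·r/J = 361.7 × 0.0255 / 6.642×10^-7 = 1.389×10^7 Pa.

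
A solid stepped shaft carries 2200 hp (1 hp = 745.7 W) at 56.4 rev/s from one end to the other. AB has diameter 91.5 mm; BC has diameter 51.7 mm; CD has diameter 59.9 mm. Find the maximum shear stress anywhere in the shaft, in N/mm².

171 N/mm²

ω = 2π·56.4 = 354.4 rad/s, so T = P/ω = 2200×745.7 / 354.4 = 4629 N·m.
Under the same torque, τ_max = 16T/(πd³) is largest where d is smallest — segment BC (d = 51.7 mm).
τ_max = 16·4629/(π·(0.0517)³) = 1.706×10^8 Pa.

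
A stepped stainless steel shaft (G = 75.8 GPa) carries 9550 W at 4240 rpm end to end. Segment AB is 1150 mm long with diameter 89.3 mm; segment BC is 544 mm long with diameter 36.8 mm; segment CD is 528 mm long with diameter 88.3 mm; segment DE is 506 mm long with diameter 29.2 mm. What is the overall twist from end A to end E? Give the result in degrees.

ω = 2π·4240/60 = 444.0 rad/s, so T = P/ω = 9550 / 444.0 = 21.51 N·m.
J_AB = π(0.0893)⁴/32 = 6.24×10^-6 m⁴; J_BC = π(0.0368)⁴/32 = 1.80×10^-7 m⁴; J_CD = π(0.0883)⁴/32 = 5.97×10^-6 m⁴; J_DE = π(0.0292)⁴/32 = 7.14×10^-8 m⁴.
θ = (T/G)·Σ L_i/J_i = (21.51/75.8×10⁹)·(1.15/6.24×10^-6 + 0.544/1.80×10^-7 + 0.528/5.97×10^-6 + 0.506/7.14×10^-8) = 2.946×10^-3 rad.

0.169°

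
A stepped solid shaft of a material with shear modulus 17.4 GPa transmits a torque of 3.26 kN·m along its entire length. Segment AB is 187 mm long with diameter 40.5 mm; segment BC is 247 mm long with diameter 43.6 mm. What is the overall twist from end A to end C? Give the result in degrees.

15.1°

J_AB = π(0.0405)⁴/32 = 2.64×10^-7 m⁴; J_BC = π(0.0436)⁴/32 = 3.55×10^-7 m⁴.
θ = (T/G)·Σ L_i/J_i = (3260/17.4×10⁹)·(0.187/2.64×10^-7 + 0.247/3.55×10^-7) = 0.2631 rad.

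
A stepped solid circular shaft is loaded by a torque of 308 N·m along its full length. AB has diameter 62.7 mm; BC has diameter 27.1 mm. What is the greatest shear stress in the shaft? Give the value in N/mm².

78.8 N/mm²

Under the same torque, τ_max = 16T/(πd³) is largest where d is smallest — segment BC (d = 27.1 mm).
τ_max = 16·308.0/(π·(0.0271)³) = 7.882×10^7 Pa.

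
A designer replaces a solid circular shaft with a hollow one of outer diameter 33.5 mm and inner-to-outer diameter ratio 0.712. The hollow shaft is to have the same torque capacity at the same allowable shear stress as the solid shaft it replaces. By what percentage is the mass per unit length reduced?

39.9 %

Equal τ_max and T ⇒ the solid shaft needs d_s³ = d_o³(1−k⁴), so d_s = 33.5·(1−0.712⁴)^(1/3) = 30.34 mm.
Area ratio A_h/A_s = d_o²(1−k²)/d_s² = (1−k²)/(1−k⁴)^(2/3) = 0.6010.
Mass saving = 1 − 0.6010 = 39.9 %.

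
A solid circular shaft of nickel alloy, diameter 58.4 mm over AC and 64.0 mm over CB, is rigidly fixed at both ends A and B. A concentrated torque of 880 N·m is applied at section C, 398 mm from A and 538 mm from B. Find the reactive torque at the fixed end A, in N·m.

426 N·m

Compatibility: T_A·a/J_AC = T_B·b/J_CB with T_A + T_B = T₀.
J_AC = 1.14×10^-6 m⁴, J_CB = 1.65×10^-6 m⁴, so T_A = T₀·(J_AC/a)/((J_AC/a)+(J_CB/b)) = 425.7 N·m, T_B = 454.3 N·m.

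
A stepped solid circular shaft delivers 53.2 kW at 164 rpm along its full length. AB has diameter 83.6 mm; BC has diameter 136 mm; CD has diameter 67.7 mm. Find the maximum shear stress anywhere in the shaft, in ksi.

7.37 ksi

ω = 2π·164/60 = 17.17 rad/s, so T = P/ω = 53.2×10³ / 17.17 = 3098 N·m.
Under the same torque, τ_max = 16T/(πd³) is largest where d is smallest — segment CD (d = 67.7 mm).
τ_max = 16·3098/(π·(0.0677)³) = 5.084×10^7 Pa.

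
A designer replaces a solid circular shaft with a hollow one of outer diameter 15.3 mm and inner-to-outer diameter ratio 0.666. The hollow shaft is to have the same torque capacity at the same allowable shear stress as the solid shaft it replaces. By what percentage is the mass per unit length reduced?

35.6 %

Equal τ_max and T ⇒ the solid shaft needs d_s³ = d_o³(1−k⁴), so d_s = 15.3·(1−0.666⁴)^(1/3) = 14.22 mm.
Area ratio A_h/A_s = d_o²(1−k²)/d_s² = (1−k²)/(1−k⁴)^(2/3) = 0.6439.
Mass saving = 1 − 0.6439 = 35.6 %.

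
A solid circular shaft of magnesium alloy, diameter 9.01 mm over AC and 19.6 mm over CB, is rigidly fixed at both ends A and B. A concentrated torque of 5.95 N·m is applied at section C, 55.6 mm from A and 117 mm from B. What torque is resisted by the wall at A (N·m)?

Compatibility: T_A·a/J_AC = T_B·b/J_CB with T_A + T_B = T₀.
J_AC = 6.47×10^-10 m⁴, J_CB = 1.45×10^-8 m⁴, so T_A = T₀·(J_AC/a)/((J_AC/a)+(J_CB/b)) = 0.5111 N·m, T_B = 5.439 N·m.

0.511 N·m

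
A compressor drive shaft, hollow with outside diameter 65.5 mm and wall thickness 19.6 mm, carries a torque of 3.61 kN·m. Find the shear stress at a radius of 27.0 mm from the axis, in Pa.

J = π(d_o⁴ − d_i⁴)/32 = π(0.0655⁴ − 0.0263⁴)/32 = 1.760×10^-6 m⁴.
Shear stress varies linearly with radius: τ = T·r/J = 3610 × 0.0270 / 1.760×10^-6 = 5.538×10^7 Pa.

5.54e7 Pa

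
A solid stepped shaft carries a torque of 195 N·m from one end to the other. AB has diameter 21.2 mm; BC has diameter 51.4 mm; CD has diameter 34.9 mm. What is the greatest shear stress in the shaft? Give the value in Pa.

Under the same torque, τ_max = 16T/(πd³) is largest where d is smallest — segment AB (d = 21.2 mm).
τ_max = 16·195.0/(π·(0.0212)³) = 1.042×10^8 Pa.

1.04e8 Pa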